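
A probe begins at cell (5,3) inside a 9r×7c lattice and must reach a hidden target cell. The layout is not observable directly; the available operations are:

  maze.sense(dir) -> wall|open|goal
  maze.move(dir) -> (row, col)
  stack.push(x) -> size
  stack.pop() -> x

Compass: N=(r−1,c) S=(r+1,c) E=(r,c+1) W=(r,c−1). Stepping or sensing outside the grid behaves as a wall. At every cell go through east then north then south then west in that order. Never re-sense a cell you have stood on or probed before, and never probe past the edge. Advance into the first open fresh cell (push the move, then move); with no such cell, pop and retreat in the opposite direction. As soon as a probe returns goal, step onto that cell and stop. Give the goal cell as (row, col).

Next I call maze.sense with east, : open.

I invoke stack.push with east, giving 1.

I use maze.move with east, — result: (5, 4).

I run maze.sense with east, and observe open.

Now I run stack.push with east, → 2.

Next I call maze.move with east, which returns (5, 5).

I use maze.sense with east, and see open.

Using stack.push with east, which returns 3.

I try maze.move with east, → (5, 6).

I run maze.sense with north, and get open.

Next I call stack.push with north, giving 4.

Invoking maze.move with north, and see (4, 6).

I use maze.sense with north, → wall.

Now I run maze.sense with west, and observe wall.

I try stack.pop, → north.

Now I run maze.move with south, yielding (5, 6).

I run maze.sense with south, and get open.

I use stack.push with south, : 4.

I invoke maze.move with south, and see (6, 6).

I invoke maze.sense with south, giving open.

I run stack.push with south, : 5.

I invoke maze.move with south, : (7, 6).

I try maze.sense with south, : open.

Calling stack.push with south, : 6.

I run maze.move with south, : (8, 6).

I run maze.sense with west, giving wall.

I run stack.pop, and see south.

I invoke maze.move with north, and see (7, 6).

Calling maze.sense with west, and see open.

I try stack.push with west, and see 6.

I use maze.move with west, : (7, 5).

Invoking maze.sense with north, and see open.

I invoke stack.push with north, which returns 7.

I run maze.move with north, and observe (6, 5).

Calling maze.sense with west, — result: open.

I run stack.push with west, which returns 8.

I invoke maze.move with west, — result: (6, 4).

I use maze.sense with south, → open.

I use stack.push with south, which returns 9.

Calling maze.move with south, which returns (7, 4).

Using maze.sense with south, yielding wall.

Next I call maze.sense with west, which returns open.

I use stack.push with west, which returns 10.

Next I call maze.move with west, yielding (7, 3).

Then maze.sense with north, — result: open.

I run stack.push with north, and observe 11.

I invoke maze.move with north, which returns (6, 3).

Next I call maze.sense with west, and see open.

I run stack.push with west, : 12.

Using maze.move with west, yielding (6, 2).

Calling maze.sense with north, → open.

I use stack.push with north, which returns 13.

Now I run maze.move with north, and observe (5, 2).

Now I run maze.sense with north, and observe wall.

I run maze.sense with west, and observe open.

I try stack.push with west, yielding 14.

Calling maze.move with west, and observe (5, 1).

Using maze.sense with north, — result: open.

I invoke stack.push with north, and get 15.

Now I run maze.move with north, and observe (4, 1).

Then maze.sense with north, which returns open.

I use stack.push with north, which returns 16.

Invoking maze.move with north, → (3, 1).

I run maze.sense with east, — result: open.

I run stack.push with east, — result: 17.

I invoke maze.move with east, and get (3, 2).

I try maze.sense with east, yielding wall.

Invoking maze.sense with north, and get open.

Using stack.push with north, and get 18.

I try maze.move with north, and observe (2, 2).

Next I call maze.sense with east, and see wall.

Using maze.sense with north, giving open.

Then stack.push with north, and see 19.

Then maze.move with north, yielding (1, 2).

I call maze.sense with east, which returns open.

Invoking stack.push with east, and observe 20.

I invoke maze.move with east, yielding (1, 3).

I call maze.sense with east, which returns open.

Next I call stack.push with east, and see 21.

Invoking maze.move with east, : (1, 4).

I use maze.sense with east, yielding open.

I call stack.push with east, and see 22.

I invoke maze.move with east, → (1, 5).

Invoking maze.sense with east, → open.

I use stack.push with east, : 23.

I use maze.move with east, giving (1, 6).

Then maze.sense with north, giving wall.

I call maze.sense with south, — result: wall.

I call stack.pop(), giving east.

I call maze.move with west, and get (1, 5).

I call maze.sense with north, and get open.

Then stack.push with north, → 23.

I run maze.move with north, → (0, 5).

I call maze.sense with west, giving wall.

Invoking stack.pop, giving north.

Using maze.move with south, — result: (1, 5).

I try maze.sense with south, — result: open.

I invoke stack.push with south, and get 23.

Using maze.move with south, → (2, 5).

Calling maze.sense with south, — result: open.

I invoke stack.push with south, → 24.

I run maze.move with south, and observe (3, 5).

I use maze.sense with west, → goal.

I call maze.move with west, and observe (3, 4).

Answer: (3, 4)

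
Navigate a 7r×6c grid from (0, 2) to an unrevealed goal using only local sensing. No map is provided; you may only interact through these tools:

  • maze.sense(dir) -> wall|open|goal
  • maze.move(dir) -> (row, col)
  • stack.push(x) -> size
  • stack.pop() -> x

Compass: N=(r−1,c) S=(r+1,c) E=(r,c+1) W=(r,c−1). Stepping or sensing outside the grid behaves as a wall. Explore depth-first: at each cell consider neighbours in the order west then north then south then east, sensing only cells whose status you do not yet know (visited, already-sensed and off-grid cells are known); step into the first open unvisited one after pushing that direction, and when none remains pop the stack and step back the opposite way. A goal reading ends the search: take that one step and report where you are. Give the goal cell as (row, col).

-> sense(dir=west)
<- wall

-> sense(dir=south)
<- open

-> push(x=south)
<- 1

-> move(dir=south)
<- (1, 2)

-> sense(dir=west)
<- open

-> push(x=west)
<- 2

-> move(dir=west)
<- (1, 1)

-> sense(dir=west)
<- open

-> push(x=west)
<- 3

-> move(dir=west)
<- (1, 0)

-> sense(dir=north)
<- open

-> push(x=north)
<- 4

-> move(dir=north)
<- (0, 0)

-> pop()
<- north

-> move(dir=south)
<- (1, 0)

-> sense(dir=south)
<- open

-> push(x=south)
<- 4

-> move(dir=south)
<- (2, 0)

-> sense(dir=south)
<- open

-> push(x=south)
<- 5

-> move(dir=south)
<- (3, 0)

-> sense(dir=south)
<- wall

-> sense(dir=east)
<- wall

-> pop()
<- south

-> move(dir=north)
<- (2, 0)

-> sense(dir=east)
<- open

-> push(x=east)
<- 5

-> move(dir=east)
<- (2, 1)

-> sense(dir=east)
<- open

-> push(x=east)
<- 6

-> move(dir=east)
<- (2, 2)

-> sense(dir=south)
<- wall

-> sense(dir=east)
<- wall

-> pop()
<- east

-> move(dir=west)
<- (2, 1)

-> pop()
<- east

-> move(dir=west)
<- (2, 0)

-> pop()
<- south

-> move(dir=north)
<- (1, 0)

-> pop()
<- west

-> move(dir=east)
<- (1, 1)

-> pop()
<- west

-> move(dir=east)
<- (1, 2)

-> sense(dir=east)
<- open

-> push(x=east)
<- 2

-> move(dir=east)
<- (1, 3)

-> sense(dir=north)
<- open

-> push(x=north)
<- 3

-> move(dir=north)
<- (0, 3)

-> sense(dir=east)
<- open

-> push(x=east)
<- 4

-> move(dir=east)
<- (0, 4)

-> sense(dir=south)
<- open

-> push(x=south)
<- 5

-> move(dir=south)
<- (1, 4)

-> sense(dir=south)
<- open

-> push(x=south)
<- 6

-> move(dir=south)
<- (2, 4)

-> sense(dir=south)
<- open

-> push(x=south)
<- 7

-> move(dir=south)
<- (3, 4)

-> sense(dir=west)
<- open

-> push(x=west)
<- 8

-> move(dir=west)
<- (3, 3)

-> sense(dir=south)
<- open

-> push(x=south)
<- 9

-> move(dir=south)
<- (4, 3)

-> sense(dir=west)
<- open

-> push(x=west)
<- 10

-> move(dir=west)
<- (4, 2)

-> sense(dir=west)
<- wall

-> sense(dir=south)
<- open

-> push(x=south)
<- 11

-> move(dir=south)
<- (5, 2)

-> sense(dir=west)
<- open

-> push(x=west)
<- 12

-> move(dir=west)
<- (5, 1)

-> sense(dir=west)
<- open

-> push(x=west)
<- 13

-> move(dir=west)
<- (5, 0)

-> sense(dir=south)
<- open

-> push(x=south)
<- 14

-> move(dir=south)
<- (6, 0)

-> sense(dir=east)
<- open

-> push(x=east)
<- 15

-> move(dir=east)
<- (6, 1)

-> sense(dir=east)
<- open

-> push(x=east)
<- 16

-> move(dir=east)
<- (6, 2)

-> sense(dir=east)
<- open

-> push(x=east)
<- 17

-> move(dir=east)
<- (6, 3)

-> sense(dir=north)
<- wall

-> sense(dir=east)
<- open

-> push(x=east)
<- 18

-> move(dir=east)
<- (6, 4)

-> sense(dir=north)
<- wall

-> sense(dir=east)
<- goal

-> move(dir=east)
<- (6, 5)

Answer: (6, 5)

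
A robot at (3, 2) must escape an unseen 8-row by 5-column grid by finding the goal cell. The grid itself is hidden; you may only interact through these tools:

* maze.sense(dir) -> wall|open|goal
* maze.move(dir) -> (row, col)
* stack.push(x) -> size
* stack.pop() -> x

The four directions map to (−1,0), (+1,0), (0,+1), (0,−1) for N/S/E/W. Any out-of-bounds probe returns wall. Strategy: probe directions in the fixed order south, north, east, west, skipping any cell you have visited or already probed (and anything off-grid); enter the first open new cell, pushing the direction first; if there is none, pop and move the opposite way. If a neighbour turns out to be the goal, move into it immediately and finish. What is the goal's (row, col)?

>> maze.sense(dir→south)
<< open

>> stack.push(x→south)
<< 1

>> maze.move(dir→south)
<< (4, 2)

>> maze.sense(dir→south)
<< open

>> stack.push(x→south)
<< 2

>> maze.move(dir→south)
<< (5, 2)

>> maze.sense(dir→south)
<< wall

>> maze.sense(dir→east)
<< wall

>> maze.sense(dir→west)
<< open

>> stack.push(x→west)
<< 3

>> maze.move(dir→west)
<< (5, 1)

>> maze.sense(dir→south)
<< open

>> stack.push(x→south)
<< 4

>> maze.move(dir→south)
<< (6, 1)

>> maze.sense(dir→south)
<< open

>> stack.push(x→south)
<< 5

>> maze.move(dir→south)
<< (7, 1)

>> maze.sense(dir→east)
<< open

>> stack.push(x→east)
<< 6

>> maze.move(dir→east)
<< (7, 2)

>> maze.sense(dir→east)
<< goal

>> maze.move(dir→east)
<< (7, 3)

Answer: (7, 3)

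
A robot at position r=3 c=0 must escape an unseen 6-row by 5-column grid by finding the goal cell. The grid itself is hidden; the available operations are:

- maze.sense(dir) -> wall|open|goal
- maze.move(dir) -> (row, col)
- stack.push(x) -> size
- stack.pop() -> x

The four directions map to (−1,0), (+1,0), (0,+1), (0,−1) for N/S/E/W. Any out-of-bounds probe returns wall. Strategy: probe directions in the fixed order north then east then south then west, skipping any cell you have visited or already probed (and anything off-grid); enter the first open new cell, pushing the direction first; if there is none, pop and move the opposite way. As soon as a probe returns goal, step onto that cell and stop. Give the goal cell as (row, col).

! 1. maze.sense(dir='north') == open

! 2. stack.push(x='north') == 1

! 3. maze.move(dir='north') == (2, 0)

! 4. maze.sense(dir='north') == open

! 5. stack.push(x='north') == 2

! 6. maze.move(dir='north') == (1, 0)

! 7. maze.sense(dir='north') == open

! 8. stack.push(x='north') == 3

! 9. maze.move(dir='north') == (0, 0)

! 10. maze.sense(dir='east') == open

! 11. stack.push(x='east') == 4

! 12. maze.move(dir='east') == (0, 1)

! 13. maze.sense(dir='east') == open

! 14. stack.push(x='east') == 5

! 15. maze.move(dir='east') == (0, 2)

! 16. maze.sense(dir='east') == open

! 17. stack.push(x='east') == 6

! 18. maze.move(dir='east') == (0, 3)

! 19. maze.sense(dir='east') == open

! 20. stack.push(x='east') == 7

! 21. maze.move(dir='east') == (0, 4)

! 22. maze.sense(dir='south') == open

! 23. stack.push(x='south') == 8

! 24. maze.move(dir='south') == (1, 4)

! 25. maze.sense(dir='south') == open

! 26. stack.push(x='south') == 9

! 27. maze.move(dir='south') == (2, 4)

! 28. maze.sense(dir='south') == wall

! 29. maze.sense(dir='west') == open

! 30. stack.push(x='west') == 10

! 31. maze.move(dir='west') == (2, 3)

! 32. maze.sense(dir='north') == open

! 33. stack.push(x='north') == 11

! 34. maze.move(dir='north') == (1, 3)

! 35. maze.sense(dir='west') == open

! 36. stack.push(x='west') == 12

! 37. maze.move(dir='west') == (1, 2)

! 38. maze.sense(dir='south') == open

! 39. stack.push(x='south') == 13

! 40. maze.move(dir='south') == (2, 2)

! 41. maze.sense(dir='south') == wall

! 42. maze.sense(dir='west') == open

! 43. stack.push(x='west') == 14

! 44. maze.move(dir='west') == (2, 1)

! 45. maze.sense(dir='north') == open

! 46. stack.push(x='north') == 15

! 47. maze.move(dir='north') == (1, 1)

! 48. stack.pop() == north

! 49. maze.move(dir='south') == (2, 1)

! 50. maze.sense(dir='south') == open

! 51. stack.push(x='south') == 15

! 52. maze.move(dir='south') == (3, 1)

! 53. maze.sense(dir='south') == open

! 54. stack.push(x='south') == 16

! 55. maze.move(dir='south') == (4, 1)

! 56. maze.sense(dir='east') == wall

! 57. maze.sense(dir='south') == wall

! 58. maze.sense(dir='west') == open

! 59. stack.push(x='west') == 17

! 60. maze.move(dir='west') == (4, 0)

! 61. maze.sense(dir='south') == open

! 62. stack.push(x='south') == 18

! 63. maze.move(dir='south') == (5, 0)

! 64. stack.pop() == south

! 65. maze.move(dir='north') == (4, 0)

! 66. stack.pop() == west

! 67. maze.move(dir='east') == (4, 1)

! 68. stack.pop() == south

! 69. maze.move(dir='north') == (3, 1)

! 70. stack.pop() == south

! 71. maze.move(dir='north') == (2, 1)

! 72. stack.pop() == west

! 73. maze.move(dir='east') == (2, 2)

! 74. stack.pop() == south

! 75. maze.move(dir='north') == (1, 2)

! 76. stack.pop() == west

! 77. maze.move(dir='east') == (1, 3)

! 78. stack.pop() == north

! 79. maze.move(dir='south') == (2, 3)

! 80. maze.sense(dir='south') == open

! 81. stack.push(x='south') == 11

! 82. maze.move(dir='south') == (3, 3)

! 83. maze.sense(dir='south') == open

! 84. stack.push(x='south') == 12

! 85. maze.move(dir='south') == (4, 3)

! 86. maze.sense(dir='east') == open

! 87. stack.push(x='east') == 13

! 88. maze.move(dir='east') == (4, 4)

! 89. maze.sense(dir='south') == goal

! 90. maze.move(dir='south') == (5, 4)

Answer: (5, 4)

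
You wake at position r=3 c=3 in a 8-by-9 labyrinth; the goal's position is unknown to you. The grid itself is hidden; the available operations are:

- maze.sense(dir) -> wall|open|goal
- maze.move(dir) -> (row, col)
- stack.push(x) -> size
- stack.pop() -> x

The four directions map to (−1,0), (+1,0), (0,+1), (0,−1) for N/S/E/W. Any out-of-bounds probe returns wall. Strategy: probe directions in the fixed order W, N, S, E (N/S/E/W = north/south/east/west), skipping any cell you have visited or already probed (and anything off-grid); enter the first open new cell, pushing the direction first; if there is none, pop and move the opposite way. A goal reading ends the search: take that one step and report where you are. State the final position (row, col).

>> maze.sense(west)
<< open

>> stack.push(west)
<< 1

>> maze.move(west)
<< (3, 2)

>> maze.sense(west)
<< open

>> stack.push(west)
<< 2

>> maze.move(west)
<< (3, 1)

>> maze.sense(west)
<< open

>> stack.push(west)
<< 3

>> maze.move(west)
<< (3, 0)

>> maze.sense(north)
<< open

>> stack.push(north)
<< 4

>> maze.move(north)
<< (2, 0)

>> maze.sense(north)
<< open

>> stack.push(north)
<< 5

>> maze.move(north)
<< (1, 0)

>> maze.sense(north)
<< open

>> stack.push(north)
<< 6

>> maze.move(north)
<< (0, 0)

>> maze.sense(east)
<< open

>> stack.push(east)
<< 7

>> maze.move(east)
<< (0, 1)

>> maze.sense(south)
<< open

>> stack.push(south)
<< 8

>> maze.move(south)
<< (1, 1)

>> maze.sense(south)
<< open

>> stack.push(south)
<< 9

>> maze.move(south)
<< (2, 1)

>> maze.sense(east)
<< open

>> stack.push(east)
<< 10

>> maze.move(east)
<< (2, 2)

>> maze.sense(north)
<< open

>> stack.push(north)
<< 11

>> maze.move(north)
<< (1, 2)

>> maze.sense(north)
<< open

>> stack.push(north)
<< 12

>> maze.move(north)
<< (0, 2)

>> maze.sense(east)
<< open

>> stack.push(east)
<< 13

>> maze.move(east)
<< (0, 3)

>> maze.sense(south)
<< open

>> stack.push(south)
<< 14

>> maze.move(south)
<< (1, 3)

>> maze.sense(south)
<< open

>> stack.push(south)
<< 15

>> maze.move(south)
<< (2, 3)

>> maze.sense(east)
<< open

>> stack.push(east)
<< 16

>> maze.move(east)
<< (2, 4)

>> maze.sense(north)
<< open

>> stack.push(north)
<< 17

>> maze.move(north)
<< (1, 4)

>> maze.sense(north)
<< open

>> stack.push(north)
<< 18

>> maze.move(north)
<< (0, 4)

>> maze.sense(east)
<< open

>> stack.push(east)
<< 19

>> maze.move(east)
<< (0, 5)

>> maze.sense(south)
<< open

>> stack.push(south)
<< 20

>> maze.move(south)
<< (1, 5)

>> maze.sense(south)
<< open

>> stack.push(south)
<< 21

>> maze.move(south)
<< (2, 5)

>> maze.sense(south)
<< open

>> stack.push(south)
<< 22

>> maze.move(south)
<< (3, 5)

>> maze.sense(west)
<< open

>> stack.push(west)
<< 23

>> maze.move(west)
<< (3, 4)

>> maze.sense(south)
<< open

>> stack.push(south)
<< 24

>> maze.move(south)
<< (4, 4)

>> maze.sense(west)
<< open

>> stack.push(west)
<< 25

>> maze.move(west)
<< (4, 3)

>> maze.sense(west)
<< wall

>> maze.sense(south)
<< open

>> stack.push(south)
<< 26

>> maze.move(south)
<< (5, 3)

>> maze.sense(west)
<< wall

>> maze.sense(south)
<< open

>> stack.push(south)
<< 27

>> maze.move(south)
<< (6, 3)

>> maze.sense(west)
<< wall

>> maze.sense(south)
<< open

>> stack.push(south)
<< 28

>> maze.move(south)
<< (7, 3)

>> maze.sense(west)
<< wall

>> maze.sense(east)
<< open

>> stack.push(east)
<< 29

>> maze.move(east)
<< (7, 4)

>> maze.sense(north)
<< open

>> stack.push(north)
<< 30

>> maze.move(north)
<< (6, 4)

>> maze.sense(north)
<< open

>> stack.push(north)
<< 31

>> maze.move(north)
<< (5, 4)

>> maze.sense(east)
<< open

>> stack.push(east)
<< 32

>> maze.move(east)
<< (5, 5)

>> maze.sense(north)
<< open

>> stack.push(north)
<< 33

>> maze.move(north)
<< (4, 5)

>> maze.sense(east)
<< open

>> stack.push(east)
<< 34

>> maze.move(east)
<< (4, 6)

>> maze.sense(north)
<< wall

>> maze.sense(south)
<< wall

>> maze.sense(east)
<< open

>> stack.push(east)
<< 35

>> maze.move(east)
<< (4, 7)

>> maze.sense(north)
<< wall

>> maze.sense(south)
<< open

>> stack.push(south)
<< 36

>> maze.move(south)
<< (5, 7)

>> maze.sense(south)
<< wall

>> maze.sense(east)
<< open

>> stack.push(east)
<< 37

>> maze.move(east)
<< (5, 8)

>> maze.sense(north)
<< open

>> stack.push(north)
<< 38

>> maze.move(north)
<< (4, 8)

>> maze.sense(north)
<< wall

>> stack.pop()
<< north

>> maze.move(south)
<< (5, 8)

>> maze.sense(south)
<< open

>> stack.push(south)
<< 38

>> maze.move(south)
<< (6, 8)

>> maze.sense(south)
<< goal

>> maze.move(south)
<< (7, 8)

Answer: (7, 8)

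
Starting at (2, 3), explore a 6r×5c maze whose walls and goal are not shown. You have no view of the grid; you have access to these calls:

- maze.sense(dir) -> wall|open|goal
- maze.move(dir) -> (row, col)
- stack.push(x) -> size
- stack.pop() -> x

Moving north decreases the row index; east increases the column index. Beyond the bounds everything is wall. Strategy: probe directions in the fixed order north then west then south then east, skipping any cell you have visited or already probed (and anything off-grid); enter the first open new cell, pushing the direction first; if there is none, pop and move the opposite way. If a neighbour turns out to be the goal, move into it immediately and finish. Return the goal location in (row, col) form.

Act: maze.sense[north]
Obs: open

Act: stack.push[north]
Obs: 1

Act: maze.move[north]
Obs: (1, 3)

Act: maze.sense[north]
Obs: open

Act: stack.push[north]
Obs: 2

Act: maze.move[north]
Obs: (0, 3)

Act: maze.sense[west]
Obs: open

Act: stack.push[west]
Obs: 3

Act: maze.move[west]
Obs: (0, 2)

Act: maze.sense[west]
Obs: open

Act: stack.push[west]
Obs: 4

Act: maze.move[west]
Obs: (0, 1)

Act: maze.sense[west]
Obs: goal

Act: maze.move[west]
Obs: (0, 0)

Answer: (0, 0)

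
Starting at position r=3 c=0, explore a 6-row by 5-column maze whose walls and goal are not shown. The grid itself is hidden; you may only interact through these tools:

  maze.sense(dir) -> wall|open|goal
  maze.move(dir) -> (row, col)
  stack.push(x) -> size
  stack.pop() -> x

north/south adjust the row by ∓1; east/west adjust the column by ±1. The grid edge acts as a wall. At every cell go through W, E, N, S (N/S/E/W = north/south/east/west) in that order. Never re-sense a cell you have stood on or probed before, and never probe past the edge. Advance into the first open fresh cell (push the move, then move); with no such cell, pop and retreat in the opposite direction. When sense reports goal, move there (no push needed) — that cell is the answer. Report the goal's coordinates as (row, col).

Do: maze.sense[dir=east]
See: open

Do: stack.push[x=east]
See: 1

Do: maze.move[dir=east]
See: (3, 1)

Do: maze.sense[dir=east]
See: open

Do: stack.push[x=east]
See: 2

Do: maze.move[dir=east]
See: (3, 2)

Do: maze.sense[dir=east]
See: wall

Do: maze.sense[dir=north]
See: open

Do: stack.push[x=north]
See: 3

Do: maze.move[dir=north]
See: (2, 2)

Do: maze.sense[dir=west]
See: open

Do: stack.push[x=west]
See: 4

Do: maze.move[dir=west]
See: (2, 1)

Do: maze.sense[dir=west]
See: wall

Do: maze.sense[dir=north]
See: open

Do: stack.push[x=north]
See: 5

Do: maze.move[dir=north]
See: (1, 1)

Do: maze.sense[dir=west]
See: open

Do: stack.push[x=west]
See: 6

Do: maze.move[dir=west]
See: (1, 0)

Do: maze.sense[dir=north]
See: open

Do: stack.push[x=north]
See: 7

Do: maze.move[dir=north]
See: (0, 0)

Do: maze.sense[dir=east]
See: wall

Do: stack.pop[]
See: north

Do: maze.move[dir=south]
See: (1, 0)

Do: stack.pop[]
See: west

Do: maze.move[dir=east]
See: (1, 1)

Do: maze.sense[dir=east]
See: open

Do: stack.push[x=east]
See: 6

Do: maze.move[dir=east]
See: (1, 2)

Do: maze.sense[dir=east]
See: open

Do: stack.push[x=east]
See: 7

Do: maze.move[dir=east]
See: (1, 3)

Do: maze.sense[dir=east]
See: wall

Do: maze.sense[dir=north]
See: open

Do: stack.push[x=north]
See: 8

Do: maze.move[dir=north]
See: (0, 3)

Do: maze.sense[dir=west]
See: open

Do: stack.push[x=west]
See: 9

Do: maze.move[dir=west]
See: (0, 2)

Do: stack.pop[]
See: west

Do: maze.move[dir=east]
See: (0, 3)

Do: maze.sense[dir=east]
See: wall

Do: stack.pop[]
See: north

Do: maze.move[dir=south]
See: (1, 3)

Do: maze.sense[dir=south]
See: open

Do: stack.push[x=south]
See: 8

Do: maze.move[dir=south]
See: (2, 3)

Do: maze.sense[dir=east]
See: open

Do: stack.push[x=east]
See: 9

Do: maze.move[dir=east]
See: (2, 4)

Do: maze.sense[dir=south]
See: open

Do: stack.push[x=south]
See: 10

Do: maze.move[dir=south]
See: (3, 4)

Do: maze.sense[dir=south]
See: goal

Do: maze.move[dir=south]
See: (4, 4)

Answer: (4, 4)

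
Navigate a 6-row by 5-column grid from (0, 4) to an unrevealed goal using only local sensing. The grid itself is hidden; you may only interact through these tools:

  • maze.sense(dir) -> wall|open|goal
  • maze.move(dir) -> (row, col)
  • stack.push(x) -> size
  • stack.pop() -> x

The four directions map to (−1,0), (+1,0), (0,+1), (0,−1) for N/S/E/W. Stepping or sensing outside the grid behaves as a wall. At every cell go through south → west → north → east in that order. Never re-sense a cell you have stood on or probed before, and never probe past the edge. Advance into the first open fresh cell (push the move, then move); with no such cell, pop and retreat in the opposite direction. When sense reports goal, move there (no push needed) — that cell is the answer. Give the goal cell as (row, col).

% maze.sense dir→south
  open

% stack.push x→south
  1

% maze.move dir→south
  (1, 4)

% maze.sense dir→south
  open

% stack.push x→south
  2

% maze.move dir→south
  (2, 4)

% maze.sense dir→south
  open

% stack.push x→south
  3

% maze.move dir→south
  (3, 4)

% maze.sense dir→south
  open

% stack.push x→south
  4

% maze.move dir→south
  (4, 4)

% maze.sense dir→south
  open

% stack.push x→south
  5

% maze.move dir→south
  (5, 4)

% maze.sense dir→west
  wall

% stack.pop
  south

% maze.move dir→north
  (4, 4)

% maze.sense dir→west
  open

% stack.push x→west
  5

% maze.move dir→west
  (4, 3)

% maze.sense dir→west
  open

% stack.push x→west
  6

% maze.move dir→west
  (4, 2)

% maze.sense dir→south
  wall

% maze.sense dir→west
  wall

% maze.sense dir→north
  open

% stack.push x→north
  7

% maze.move dir→north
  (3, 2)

% maze.sense dir→west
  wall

% maze.sense dir→north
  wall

% maze.sense dir→east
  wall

% stack.pop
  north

% maze.move dir→south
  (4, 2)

% stack.pop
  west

% maze.move dir→east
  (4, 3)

% stack.pop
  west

% maze.move dir→east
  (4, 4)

% stack.pop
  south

% maze.move dir→north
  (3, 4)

% stack.pop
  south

% maze.move dir→north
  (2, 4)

% maze.sense dir→west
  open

% stack.push x→west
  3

% maze.move dir→west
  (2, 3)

% maze.sense dir→north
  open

% stack.push x→north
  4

% maze.move dir→north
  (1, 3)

% maze.sense dir→west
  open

% stack.push x→west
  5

% maze.move dir→west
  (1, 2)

% maze.sense dir→west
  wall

% maze.sense dir→north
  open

% stack.push x→north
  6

% maze.move dir→north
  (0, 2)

% maze.sense dir→west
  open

% stack.push x→west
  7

% maze.move dir→west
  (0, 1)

% maze.sense dir→west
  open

% stack.push x→west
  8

% maze.move dir→west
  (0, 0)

% maze.sense dir→south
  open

% stack.push x→south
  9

% maze.move dir→south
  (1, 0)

% maze.sense dir→south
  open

% stack.push x→south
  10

% maze.move dir→south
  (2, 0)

% maze.sense dir→south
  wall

% maze.sense dir→east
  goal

% maze.move dir→east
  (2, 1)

Answer: (2, 1)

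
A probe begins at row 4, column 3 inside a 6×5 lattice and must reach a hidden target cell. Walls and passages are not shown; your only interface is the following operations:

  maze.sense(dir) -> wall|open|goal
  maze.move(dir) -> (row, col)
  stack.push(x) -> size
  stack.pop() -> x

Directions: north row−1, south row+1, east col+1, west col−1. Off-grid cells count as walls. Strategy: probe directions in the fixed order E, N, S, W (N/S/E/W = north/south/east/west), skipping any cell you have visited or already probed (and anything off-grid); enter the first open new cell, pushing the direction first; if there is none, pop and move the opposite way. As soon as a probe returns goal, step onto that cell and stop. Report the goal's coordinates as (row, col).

I call maze.sense with east, → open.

I try stack.push with east, : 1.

I call maze.move with east, → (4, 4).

Invoking maze.sense with north, : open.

I try stack.push with north, yielding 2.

I use maze.move with north, — result: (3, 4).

I invoke maze.sense with north, : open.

Next I call stack.push with north, : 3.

I invoke maze.move with north, : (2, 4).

I call maze.sense with north, yielding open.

Using stack.push with north, and see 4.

I run maze.move with north, and observe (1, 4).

Next I call maze.sense with north, which returns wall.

I use maze.sense with west, : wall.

Calling stack.pop, — result: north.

I run maze.move with south, — result: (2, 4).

Next I call maze.sense with west, → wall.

I invoke stack.pop, and get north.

Using maze.move with south, : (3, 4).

Now I run maze.sense with west, and get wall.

Calling stack.pop, : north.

Now I run maze.move with south, which returns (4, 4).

I try maze.sense with south, yielding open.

Now I run stack.push with south, : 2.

Now I run maze.move with south, and observe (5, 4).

I try maze.sense with west, giving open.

Then stack.push with west, — result: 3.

Then maze.move with west, : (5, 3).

Next I call maze.sense with west, and get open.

Calling stack.push with west, and observe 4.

I call maze.move with west, giving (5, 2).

I invoke maze.sense with north, which returns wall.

Invoking maze.sense with west, and get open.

I call stack.push with west, and see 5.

I call maze.move with west, — result: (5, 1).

Now I run maze.sense with north, and get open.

Next I call stack.push with north, → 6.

I use maze.move with north, which returns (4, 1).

I call maze.sense with north, → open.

Using stack.push with north, which returns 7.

I invoke maze.move with north, — result: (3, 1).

I run maze.sense with east, — result: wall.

Next I call maze.sense with north, and observe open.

Then stack.push with north, which returns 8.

Calling maze.move with north, → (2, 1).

I use maze.sense with east, and see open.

I use stack.push with east, → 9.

Now I run maze.move with east, — result: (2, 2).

Next I call maze.sense with north, and see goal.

Next I call maze.move with north, → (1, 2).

Answer: (1, 2)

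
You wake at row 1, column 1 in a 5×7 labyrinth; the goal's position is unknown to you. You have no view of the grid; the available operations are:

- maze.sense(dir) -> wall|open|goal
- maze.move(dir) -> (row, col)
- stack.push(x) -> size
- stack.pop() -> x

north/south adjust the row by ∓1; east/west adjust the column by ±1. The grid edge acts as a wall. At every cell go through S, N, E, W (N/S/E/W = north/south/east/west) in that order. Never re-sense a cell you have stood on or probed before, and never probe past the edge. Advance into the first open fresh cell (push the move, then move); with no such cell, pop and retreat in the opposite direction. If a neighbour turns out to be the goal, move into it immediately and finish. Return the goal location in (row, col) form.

·→ maze.sense(dir: south)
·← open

·→ stack.push(x: south)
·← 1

·→ maze.move(dir: south)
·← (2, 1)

·→ maze.sense(dir: south)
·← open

·→ stack.push(x: south)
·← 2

·→ maze.move(dir: south)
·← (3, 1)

·→ maze.sense(dir: south)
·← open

·→ stack.push(x: south)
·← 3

·→ maze.move(dir: south)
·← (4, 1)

·→ maze.sense(dir: east)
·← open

·→ stack.push(x: east)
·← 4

·→ maze.move(dir: east)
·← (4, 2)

·→ maze.sense(dir: north)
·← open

·→ stack.push(x: north)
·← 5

·→ maze.move(dir: north)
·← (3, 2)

·→ maze.sense(dir: north)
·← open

·→ stack.push(x: north)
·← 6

·→ maze.move(dir: north)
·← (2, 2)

·→ maze.sense(dir: north)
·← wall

·→ maze.sense(dir: east)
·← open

·→ stack.push(x: east)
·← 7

·→ maze.move(dir: east)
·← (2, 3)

·→ maze.sense(dir: south)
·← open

·→ stack.push(x: south)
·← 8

·→ maze.move(dir: south)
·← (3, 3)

·→ maze.sense(dir: south)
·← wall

·→ maze.sense(dir: east)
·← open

·→ stack.push(x: east)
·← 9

·→ maze.move(dir: east)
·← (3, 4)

·→ maze.sense(dir: south)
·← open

·→ stack.push(x: south)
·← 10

·→ maze.move(dir: south)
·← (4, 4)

·→ maze.sense(dir: east)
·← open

·→ stack.push(x: east)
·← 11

·→ maze.move(dir: east)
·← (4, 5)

·→ maze.sense(dir: north)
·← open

·→ stack.push(x: north)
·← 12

·→ maze.move(dir: north)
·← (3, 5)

·→ maze.sense(dir: north)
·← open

·→ stack.push(x: north)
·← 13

·→ maze.move(dir: north)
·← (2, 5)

·→ maze.sense(dir: north)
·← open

·→ stack.push(x: north)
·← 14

·→ maze.move(dir: north)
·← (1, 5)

·→ maze.sense(dir: north)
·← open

·→ stack.push(x: north)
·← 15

·→ maze.move(dir: north)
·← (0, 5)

·→ maze.sense(dir: east)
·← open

·→ stack.push(x: east)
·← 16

·→ maze.move(dir: east)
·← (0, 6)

·→ maze.sense(dir: south)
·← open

·→ stack.push(x: south)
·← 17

·→ maze.move(dir: south)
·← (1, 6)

·→ maze.sense(dir: south)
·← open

·→ stack.push(x: south)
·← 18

·→ maze.move(dir: south)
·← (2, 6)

·→ maze.sense(dir: south)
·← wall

·→ stack.pop()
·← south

·→ maze.move(dir: north)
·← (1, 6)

·→ stack.pop()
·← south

·→ maze.move(dir: north)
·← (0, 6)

·→ stack.pop()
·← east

·→ maze.move(dir: west)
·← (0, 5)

·→ maze.sense(dir: west)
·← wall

·→ stack.pop()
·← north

·→ maze.move(dir: south)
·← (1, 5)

·→ maze.sense(dir: west)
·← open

·→ stack.push(x: west)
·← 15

·→ maze.move(dir: west)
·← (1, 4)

·→ maze.sense(dir: south)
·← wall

·→ maze.sense(dir: west)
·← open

·→ stack.push(x: west)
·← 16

·→ maze.move(dir: west)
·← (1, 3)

·→ maze.sense(dir: north)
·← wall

·→ stack.pop()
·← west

·→ maze.move(dir: east)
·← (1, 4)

·→ stack.pop()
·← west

·→ maze.move(dir: east)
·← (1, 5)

·→ stack.pop()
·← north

·→ maze.move(dir: south)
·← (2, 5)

·→ stack.pop()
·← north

·→ maze.move(dir: south)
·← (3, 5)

·→ stack.pop()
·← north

·→ maze.move(dir: south)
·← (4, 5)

·→ maze.sense(dir: east)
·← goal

·→ maze.move(dir: east)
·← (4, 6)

Answer: (4, 6)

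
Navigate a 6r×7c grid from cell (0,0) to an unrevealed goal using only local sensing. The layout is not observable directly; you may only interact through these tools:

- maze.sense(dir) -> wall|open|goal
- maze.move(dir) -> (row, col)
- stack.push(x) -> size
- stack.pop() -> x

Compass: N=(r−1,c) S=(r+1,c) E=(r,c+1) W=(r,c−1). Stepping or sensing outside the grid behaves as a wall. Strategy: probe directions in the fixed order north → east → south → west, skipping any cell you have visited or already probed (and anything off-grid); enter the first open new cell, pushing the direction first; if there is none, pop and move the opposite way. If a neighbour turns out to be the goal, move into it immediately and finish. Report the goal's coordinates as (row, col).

// maze.sense(dir=east) ~> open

// stack.push(x=east) ~> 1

// maze.move(dir=east) ~> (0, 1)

// maze.sense(dir=east) ~> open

// stack.push(x=east) ~> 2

// maze.move(dir=east) ~> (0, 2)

// maze.sense(dir=east) ~> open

// stack.push(x=east) ~> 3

// maze.move(dir=east) ~> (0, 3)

// maze.sense(dir=east) ~> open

// stack.push(x=east) ~> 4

// maze.move(dir=east) ~> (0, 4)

// maze.sense(dir=east) ~> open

// stack.push(x=east) ~> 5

// maze.move(dir=east) ~> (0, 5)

// maze.sense(dir=east) ~> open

// stack.push(x=east) ~> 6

// maze.move(dir=east) ~> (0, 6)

// maze.sense(dir=south) ~> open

// stack.push(x=south) ~> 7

// maze.move(dir=south) ~> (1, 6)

// maze.sense(dir=south) ~> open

// stack.push(x=south) ~> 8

// maze.move(dir=south) ~> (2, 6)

// maze.sense(dir=south) ~> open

// stack.push(x=south) ~> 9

// maze.move(dir=south) ~> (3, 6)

// maze.sense(dir=south) ~> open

// stack.push(x=south) ~> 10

// maze.move(dir=south) ~> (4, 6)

// maze.sense(dir=south) ~> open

// stack.push(x=south) ~> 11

// maze.move(dir=south) ~> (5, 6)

// maze.sense(dir=west) ~> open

// stack.push(x=west) ~> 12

// maze.move(dir=west) ~> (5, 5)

// maze.sense(dir=north) ~> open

// stack.push(x=north) ~> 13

// maze.move(dir=north) ~> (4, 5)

// maze.sense(dir=north) ~> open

// stack.push(x=north) ~> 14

// maze.move(dir=north) ~> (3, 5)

// maze.sense(dir=north) ~> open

// stack.push(x=north) ~> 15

// maze.move(dir=north) ~> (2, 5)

// maze.sense(dir=north) ~> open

// stack.push(x=north) ~> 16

// maze.move(dir=north) ~> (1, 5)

// maze.sense(dir=west) ~> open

// stack.push(x=west) ~> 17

// maze.move(dir=west) ~> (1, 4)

// maze.sense(dir=south) ~> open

// stack.push(x=south) ~> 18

// maze.move(dir=south) ~> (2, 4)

// maze.sense(dir=south) ~> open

// stack.push(x=south) ~> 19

// maze.move(dir=south) ~> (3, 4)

// maze.sense(dir=south) ~> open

// stack.push(x=south) ~> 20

// maze.move(dir=south) ~> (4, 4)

// maze.sense(dir=south) ~> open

// stack.push(x=south) ~> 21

// maze.move(dir=south) ~> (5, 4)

// maze.sense(dir=west) ~> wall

// stack.pop() ~> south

// maze.move(dir=north) ~> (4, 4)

// maze.sense(dir=west) ~> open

// stack.push(x=west) ~> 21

// maze.move(dir=west) ~> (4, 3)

// maze.sense(dir=north) ~> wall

// maze.sense(dir=west) ~> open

// stack.push(x=west) ~> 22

// maze.move(dir=west) ~> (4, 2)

// maze.sense(dir=north) ~> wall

// maze.sense(dir=south) ~> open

// stack.push(x=south) ~> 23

// maze.move(dir=south) ~> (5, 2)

// maze.sense(dir=west) ~> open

// stack.push(x=west) ~> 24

// maze.move(dir=west) ~> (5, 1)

// maze.sense(dir=north) ~> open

// stack.push(x=north) ~> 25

// maze.move(dir=north) ~> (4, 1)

// maze.sense(dir=north) ~> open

// stack.push(x=north) ~> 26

// maze.move(dir=north) ~> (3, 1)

// maze.sense(dir=north) ~> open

// stack.push(x=north) ~> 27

// maze.move(dir=north) ~> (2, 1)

// maze.sense(dir=north) ~> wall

// maze.sense(dir=east) ~> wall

// maze.sense(dir=west) ~> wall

// stack.pop() ~> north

// maze.move(dir=south) ~> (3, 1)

// maze.sense(dir=west) ~> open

// stack.push(x=west) ~> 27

// maze.move(dir=west) ~> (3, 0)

// maze.sense(dir=south) ~> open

// stack.push(x=south) ~> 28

// maze.move(dir=south) ~> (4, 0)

// maze.sense(dir=south) ~> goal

// maze.move(dir=south) ~> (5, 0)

Answer: (5, 0)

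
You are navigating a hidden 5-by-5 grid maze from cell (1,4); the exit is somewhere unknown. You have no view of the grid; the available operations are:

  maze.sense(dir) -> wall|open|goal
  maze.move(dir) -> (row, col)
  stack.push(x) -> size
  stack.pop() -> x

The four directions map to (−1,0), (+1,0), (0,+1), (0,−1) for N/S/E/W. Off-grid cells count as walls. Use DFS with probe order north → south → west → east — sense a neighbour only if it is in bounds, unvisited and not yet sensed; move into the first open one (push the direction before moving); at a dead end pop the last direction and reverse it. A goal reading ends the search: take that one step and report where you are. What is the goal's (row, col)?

Then maze.sense(dir='north'), — result: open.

Using stack.push(x='north'), yielding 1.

I run maze.move(dir='north'), → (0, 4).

Calling maze.sense(dir='west'), : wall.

Then stack.pop, which returns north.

Now I run maze.move(dir='south'), : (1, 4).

I run maze.sense(dir='south'), yielding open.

Using stack.push(x='south'), → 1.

I call maze.move(dir='south'), and see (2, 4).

Next I call maze.sense(dir='south'), → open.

Using stack.push(x='south'), : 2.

I invoke maze.move(dir='south'), → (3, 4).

Using maze.sense(dir='south'), yielding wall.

Then maze.sense(dir='west'), yielding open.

I run stack.push(x='west'), and observe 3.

Then maze.move(dir='west'), and observe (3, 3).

I run maze.sense(dir='north'), : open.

Now I run stack.push(x='north'), → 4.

Next I call maze.move(dir='north'), and see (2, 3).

Using maze.sense(dir='north'), giving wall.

I try maze.sense(dir='west'), which returns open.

Invoking stack.push(x='west'), → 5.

I try maze.move(dir='west'), which returns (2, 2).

I run maze.sense(dir='north'), giving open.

I call stack.push(x='north'), and see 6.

I use maze.move(dir='north'), and observe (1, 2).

I call maze.sense(dir='north'), which returns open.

I invoke stack.push(x='north'), giving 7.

Next I call maze.move(dir='north'), and observe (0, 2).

I invoke maze.sense(dir='west'), and get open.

I call stack.push(x='west'), and observe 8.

I invoke maze.move(dir='west'), giving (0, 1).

Next I call maze.sense(dir='south'), and get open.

I run stack.push(x='south'), and get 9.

Now I run maze.move(dir='south'), — result: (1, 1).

Now I run maze.sense(dir='south'), — result: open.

I invoke stack.push(x='south'), and get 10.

I invoke maze.move(dir='south'), yielding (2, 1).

I use maze.sense(dir='south'), and see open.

I try stack.push(x='south'), : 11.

Invoking maze.move(dir='south'), which returns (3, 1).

Calling maze.sense(dir='south'), — result: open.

Invoking stack.push(x='south'), yielding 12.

Next I call maze.move(dir='south'), → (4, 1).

I run maze.sense(dir='west'), yielding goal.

I invoke maze.move(dir='west'), → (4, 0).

Answer: (4, 0)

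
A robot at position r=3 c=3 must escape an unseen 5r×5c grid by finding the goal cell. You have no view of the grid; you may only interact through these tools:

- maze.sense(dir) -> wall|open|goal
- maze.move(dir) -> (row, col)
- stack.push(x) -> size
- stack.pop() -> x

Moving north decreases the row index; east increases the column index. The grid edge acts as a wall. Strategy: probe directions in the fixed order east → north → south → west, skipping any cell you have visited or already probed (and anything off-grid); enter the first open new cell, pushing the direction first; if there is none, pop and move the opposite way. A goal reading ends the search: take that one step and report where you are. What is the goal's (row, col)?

·→ maze.sense(dir→east)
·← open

·→ stack.push(x→east)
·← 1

·→ maze.move(dir→east)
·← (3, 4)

·→ maze.sense(dir→north)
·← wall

·→ maze.sense(dir→south)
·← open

·→ stack.push(x→south)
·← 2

·→ maze.move(dir→south)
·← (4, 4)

·→ maze.sense(dir→west)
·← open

·→ stack.push(x→west)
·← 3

·→ maze.move(dir→west)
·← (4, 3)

·→ maze.sense(dir→west)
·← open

·→ stack.push(x→west)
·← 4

·→ maze.move(dir→west)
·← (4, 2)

·→ maze.sense(dir→north)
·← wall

·→ maze.sense(dir→west)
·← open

·→ stack.push(x→west)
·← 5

·→ maze.move(dir→west)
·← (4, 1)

·→ maze.sense(dir→north)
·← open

·→ stack.push(x→north)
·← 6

·→ maze.move(dir→north)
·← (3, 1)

·→ maze.sense(dir→north)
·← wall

·→ maze.sense(dir→west)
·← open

·→ stack.push(x→west)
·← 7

·→ maze.move(dir→west)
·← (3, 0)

·→ maze.sense(dir→north)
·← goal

·→ maze.move(dir→north)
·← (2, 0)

Answer: (2, 0)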